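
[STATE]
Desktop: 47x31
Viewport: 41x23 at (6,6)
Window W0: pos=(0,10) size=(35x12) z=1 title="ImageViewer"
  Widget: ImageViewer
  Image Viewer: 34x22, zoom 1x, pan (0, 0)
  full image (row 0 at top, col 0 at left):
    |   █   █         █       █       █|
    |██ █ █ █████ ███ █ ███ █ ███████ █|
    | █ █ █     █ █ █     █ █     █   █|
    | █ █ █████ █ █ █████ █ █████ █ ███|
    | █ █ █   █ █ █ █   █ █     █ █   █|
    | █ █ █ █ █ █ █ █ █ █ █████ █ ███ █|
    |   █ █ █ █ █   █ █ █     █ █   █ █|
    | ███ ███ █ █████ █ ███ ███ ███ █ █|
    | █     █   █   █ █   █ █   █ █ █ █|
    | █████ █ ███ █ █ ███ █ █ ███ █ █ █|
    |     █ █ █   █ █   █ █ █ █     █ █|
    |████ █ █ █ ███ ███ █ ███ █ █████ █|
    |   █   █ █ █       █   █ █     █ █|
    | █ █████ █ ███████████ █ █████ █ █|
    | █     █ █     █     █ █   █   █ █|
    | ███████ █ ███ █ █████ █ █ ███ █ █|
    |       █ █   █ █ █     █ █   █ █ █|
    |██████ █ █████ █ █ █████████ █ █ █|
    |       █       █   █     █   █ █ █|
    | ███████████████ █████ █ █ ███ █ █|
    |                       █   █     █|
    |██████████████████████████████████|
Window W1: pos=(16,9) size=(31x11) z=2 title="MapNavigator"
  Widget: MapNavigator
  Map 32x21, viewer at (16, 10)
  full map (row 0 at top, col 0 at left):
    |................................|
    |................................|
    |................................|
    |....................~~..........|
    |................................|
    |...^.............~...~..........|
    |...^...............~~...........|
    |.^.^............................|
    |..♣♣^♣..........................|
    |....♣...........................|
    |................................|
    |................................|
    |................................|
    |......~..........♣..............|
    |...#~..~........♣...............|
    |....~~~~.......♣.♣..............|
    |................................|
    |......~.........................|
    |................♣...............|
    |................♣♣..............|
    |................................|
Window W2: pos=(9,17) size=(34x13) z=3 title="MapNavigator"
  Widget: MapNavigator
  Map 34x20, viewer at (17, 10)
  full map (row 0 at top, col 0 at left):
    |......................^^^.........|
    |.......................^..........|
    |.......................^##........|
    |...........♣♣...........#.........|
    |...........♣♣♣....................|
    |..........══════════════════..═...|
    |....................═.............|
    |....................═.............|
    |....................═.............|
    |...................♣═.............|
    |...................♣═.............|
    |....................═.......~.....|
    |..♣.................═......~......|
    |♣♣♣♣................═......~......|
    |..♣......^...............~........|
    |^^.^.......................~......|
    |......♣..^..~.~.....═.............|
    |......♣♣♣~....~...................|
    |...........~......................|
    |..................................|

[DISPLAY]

                                         
                                         
                                         
          ┏━━━━━━━━━━━━━━━━━━━━━━━━━━━━━┓
━━━━━━━━━━┃ MapNavigator                ┃
eViewer   ┠─────────────────────────────┨
──────────┃.^...........................┃
  █       ┃♣♣^♣.........................┃
█ █████ ██┃..♣..........................┃
█     █ █ ┃..............@..............┃
█████ █ █ ┃.............................┃
█  ┏━━━━━━━━━━━━━━━━━━━━━━━━━━━━━━━━┓...┃
█ █┃ MapNavigator                   ┃...┃
█ █┠────────────────────────────────┨━━━┛
███┃...................═............┃    
━━━┃...................═............┃    
   ┃...................═............┃    
   ┃..................♣═............┃    
   ┃................@.♣═............┃    
   ┃...................═.......~....┃    
   ┃.♣.................═......~.....┃    
   ┃♣♣♣................═......~.....┃    
   ┃.♣......^...............~.......┃    


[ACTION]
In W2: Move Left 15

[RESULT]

                                         
                                         
                                         
          ┏━━━━━━━━━━━━━━━━━━━━━━━━━━━━━┓
━━━━━━━━━━┃ MapNavigator                ┃
eViewer   ┠─────────────────────────────┨
──────────┃.^...........................┃
  █       ┃♣♣^♣.........................┃
█ █████ ██┃..♣..........................┃
█     █ █ ┃..............@..............┃
█████ █ █ ┃.............................┃
█  ┏━━━━━━━━━━━━━━━━━━━━━━━━━━━━━━━━┓...┃
█ █┃ MapNavigator                   ┃...┃
█ █┠────────────────────────────────┨━━━┛
███┃              ..................┃    
━━━┃              ..................┃    
   ┃              ..................┃    
   ┃              ..................┃    
   ┃              ..@...............┃    
   ┃              ..................┃    
   ┃              ..♣...............┃    
   ┃              ♣♣♣♣..............┃    
   ┃              ..♣......^........┃    


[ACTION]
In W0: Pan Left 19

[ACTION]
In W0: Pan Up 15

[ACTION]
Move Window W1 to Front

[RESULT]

                                         
                                         
                                         
          ┏━━━━━━━━━━━━━━━━━━━━━━━━━━━━━┓
━━━━━━━━━━┃ MapNavigator                ┃
eViewer   ┠─────────────────────────────┨
──────────┃.^...........................┃
  █       ┃♣♣^♣.........................┃
█ █████ ██┃..♣..........................┃
█     █ █ ┃..............@..............┃
█████ █ █ ┃.............................┃
█  ┏━━━━━━┃.............................┃
█ █┃ MapNa┃....~..........♣.............┃
█ █┠──────┗━━━━━━━━━━━━━━━━━━━━━━━━━━━━━┛
███┃              ..................┃    
━━━┃              ..................┃    
   ┃              ..................┃    
   ┃              ..................┃    
   ┃              ..@...............┃    
   ┃              ..................┃    
   ┃              ..♣...............┃    
   ┃              ♣♣♣♣..............┃    
   ┃              ..♣......^........┃    


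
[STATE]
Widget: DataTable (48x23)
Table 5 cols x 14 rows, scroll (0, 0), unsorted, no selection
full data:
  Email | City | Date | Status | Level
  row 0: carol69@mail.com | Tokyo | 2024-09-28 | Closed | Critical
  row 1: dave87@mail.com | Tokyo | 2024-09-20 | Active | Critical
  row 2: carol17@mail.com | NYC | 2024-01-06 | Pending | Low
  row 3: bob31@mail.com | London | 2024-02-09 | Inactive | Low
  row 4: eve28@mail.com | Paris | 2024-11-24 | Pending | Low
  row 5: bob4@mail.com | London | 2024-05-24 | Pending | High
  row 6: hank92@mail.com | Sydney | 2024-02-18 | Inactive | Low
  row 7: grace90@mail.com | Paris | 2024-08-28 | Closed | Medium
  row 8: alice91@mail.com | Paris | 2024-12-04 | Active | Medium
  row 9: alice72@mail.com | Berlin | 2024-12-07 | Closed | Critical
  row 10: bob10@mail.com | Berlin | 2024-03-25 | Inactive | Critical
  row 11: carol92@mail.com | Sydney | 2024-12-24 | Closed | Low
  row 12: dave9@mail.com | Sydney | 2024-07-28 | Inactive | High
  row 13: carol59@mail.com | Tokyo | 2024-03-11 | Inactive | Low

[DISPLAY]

Email           │City  │Date      │Status  │Leve
────────────────┼──────┼──────────┼────────┼────
carol69@mail.com│Tokyo │2024-09-28│Closed  │Crit
dave87@mail.com │Tokyo │2024-09-20│Active  │Crit
carol17@mail.com│NYC   │2024-01-06│Pending │Low 
bob31@mail.com  │London│2024-02-09│Inactive│Low 
eve28@mail.com  │Paris │2024-11-24│Pending │Low 
bob4@mail.com   │London│2024-05-24│Pending │High
hank92@mail.com │Sydney│2024-02-18│Inactive│Low 
grace90@mail.com│Paris │2024-08-28│Closed  │Medi
alice91@mail.com│Paris │2024-12-04│Active  │Medi
alice72@mail.com│Berlin│2024-12-07│Closed  │Crit
bob10@mail.com  │Berlin│2024-03-25│Inactive│Crit
carol92@mail.com│Sydney│2024-12-24│Closed  │Low 
dave9@mail.com  │Sydney│2024-07-28│Inactive│High
carol59@mail.com│Tokyo │2024-03-11│Inactive│Low 
                                                
                                                
                                                
                                                
                                                
                                                
                                                


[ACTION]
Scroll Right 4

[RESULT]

l           │City  │Date      │Status  │Level   
────────────┼──────┼──────────┼────────┼────────
l69@mail.com│Tokyo │2024-09-28│Closed  │Critical
87@mail.com │Tokyo │2024-09-20│Active  │Critical
l17@mail.com│NYC   │2024-01-06│Pending │Low     
1@mail.com  │London│2024-02-09│Inactive│Low     
8@mail.com  │Paris │2024-11-24│Pending │Low     
@mail.com   │London│2024-05-24│Pending │High    
92@mail.com │Sydney│2024-02-18│Inactive│Low     
e90@mail.com│Paris │2024-08-28│Closed  │Medium  
e91@mail.com│Paris │2024-12-04│Active  │Medium  
e72@mail.com│Berlin│2024-12-07│Closed  │Critical
0@mail.com  │Berlin│2024-03-25│Inactive│Critical
l92@mail.com│Sydney│2024-12-24│Closed  │Low     
9@mail.com  │Sydney│2024-07-28│Inactive│High    
l59@mail.com│Tokyo │2024-03-11│Inactive│Low     
                                                
                                                
                                                
                                                
                                                
                                                
                                                


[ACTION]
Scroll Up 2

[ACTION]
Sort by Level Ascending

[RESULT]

l           │City  │Date      │Status  │Level  ▲
────────────┼──────┼──────────┼────────┼────────
l69@mail.com│Tokyo │2024-09-28│Closed  │Critical
87@mail.com │Tokyo │2024-09-20│Active  │Critical
e72@mail.com│Berlin│2024-12-07│Closed  │Critical
0@mail.com  │Berlin│2024-03-25│Inactive│Critical
@mail.com   │London│2024-05-24│Pending │High    
9@mail.com  │Sydney│2024-07-28│Inactive│High    
l17@mail.com│NYC   │2024-01-06│Pending │Low     
1@mail.com  │London│2024-02-09│Inactive│Low     
8@mail.com  │Paris │2024-11-24│Pending │Low     
92@mail.com │Sydney│2024-02-18│Inactive│Low     
l92@mail.com│Sydney│2024-12-24│Closed  │Low     
l59@mail.com│Tokyo │2024-03-11│Inactive│Low     
e90@mail.com│Paris │2024-08-28│Closed  │Medium  
e91@mail.com│Paris │2024-12-04│Active  │Medium  
                                                
                                                
                                                
                                                
                                                
                                                
                                                


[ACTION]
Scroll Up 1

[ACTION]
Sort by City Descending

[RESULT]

l           │City ▼│Date      │Status  │Level   
────────────┼──────┼──────────┼────────┼────────
l69@mail.com│Tokyo │2024-09-28│Closed  │Critical
87@mail.com │Tokyo │2024-09-20│Active  │Critical
l59@mail.com│Tokyo │2024-03-11│Inactive│Low     
9@mail.com  │Sydney│2024-07-28│Inactive│High    
92@mail.com │Sydney│2024-02-18│Inactive│Low     
l92@mail.com│Sydney│2024-12-24│Closed  │Low     
8@mail.com  │Paris │2024-11-24│Pending │Low     
e90@mail.com│Paris │2024-08-28│Closed  │Medium  
e91@mail.com│Paris │2024-12-04│Active  │Medium  
l17@mail.com│NYC   │2024-01-06│Pending │Low     
@mail.com   │London│2024-05-24│Pending │High    
1@mail.com  │London│2024-02-09│Inactive│Low     
e72@mail.com│Berlin│2024-12-07│Closed  │Critical
0@mail.com  │Berlin│2024-03-25│Inactive│Critical
                                                
                                                
                                                
                                                
                                                
                                                
                                                


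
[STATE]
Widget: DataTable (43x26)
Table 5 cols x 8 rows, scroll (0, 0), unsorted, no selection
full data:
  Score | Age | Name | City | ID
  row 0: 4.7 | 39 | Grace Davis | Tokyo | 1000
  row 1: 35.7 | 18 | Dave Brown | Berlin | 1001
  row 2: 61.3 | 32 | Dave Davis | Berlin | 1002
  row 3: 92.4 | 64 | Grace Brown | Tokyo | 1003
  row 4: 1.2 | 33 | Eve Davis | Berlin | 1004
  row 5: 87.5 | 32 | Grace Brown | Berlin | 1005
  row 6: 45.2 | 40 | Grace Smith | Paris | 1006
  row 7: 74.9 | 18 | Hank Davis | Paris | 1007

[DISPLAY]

Score│Age│Name       │City  │ID            
─────┼───┼───────────┼──────┼────          
4.7  │39 │Grace Davis│Tokyo │1000          
35.7 │18 │Dave Brown │Berlin│1001          
61.3 │32 │Dave Davis │Berlin│1002          
92.4 │64 │Grace Brown│Tokyo │1003          
1.2  │33 │Eve Davis  │Berlin│1004          
87.5 │32 │Grace Brown│Berlin│1005          
45.2 │40 │Grace Smith│Paris │1006          
74.9 │18 │Hank Davis │Paris │1007          
                                           
                                           
                                           
                                           
                                           
                                           
                                           
                                           
                                           
                                           
                                           
                                           
                                           
                                           
                                           
                                           


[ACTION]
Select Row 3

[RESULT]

Score│Age│Name       │City  │ID            
─────┼───┼───────────┼──────┼────          
4.7  │39 │Grace Davis│Tokyo │1000          
35.7 │18 │Dave Brown │Berlin│1001          
61.3 │32 │Dave Davis │Berlin│1002          
>2.4 │64 │Grace Brown│Tokyo │1003          
1.2  │33 │Eve Davis  │Berlin│1004          
87.5 │32 │Grace Brown│Berlin│1005          
45.2 │40 │Grace Smith│Paris │1006          
74.9 │18 │Hank Davis │Paris │1007          
                                           
                                           
                                           
                                           
                                           
                                           
                                           
                                           
                                           
                                           
                                           
                                           
                                           
                                           
                                           
                                           


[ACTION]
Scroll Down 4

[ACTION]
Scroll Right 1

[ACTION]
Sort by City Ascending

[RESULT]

Score│Age│Name       │City ▲│ID            
─────┼───┼───────────┼──────┼────          
35.7 │18 │Dave Brown │Berlin│1001          
61.3 │32 │Dave Davis │Berlin│1002          
1.2  │33 │Eve Davis  │Berlin│1004          
>7.5 │32 │Grace Brown│Berlin│1005          
45.2 │40 │Grace Smith│Paris │1006          
74.9 │18 │Hank Davis │Paris │1007          
4.7  │39 │Grace Davis│Tokyo │1000          
92.4 │64 │Grace Brown│Tokyo │1003          
                                           
                                           
                                           
                                           
                                           
                                           
                                           
                                           
                                           
                                           
                                           
                                           
                                           
                                           
                                           
                                           


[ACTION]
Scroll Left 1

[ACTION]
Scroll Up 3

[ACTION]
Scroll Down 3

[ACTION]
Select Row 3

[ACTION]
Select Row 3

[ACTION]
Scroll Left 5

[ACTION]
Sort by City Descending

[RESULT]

Score│Age│Name       │City ▼│ID            
─────┼───┼───────────┼──────┼────          
4.7  │39 │Grace Davis│Tokyo │1000          
92.4 │64 │Grace Brown│Tokyo │1003          
45.2 │40 │Grace Smith│Paris │1006          
>4.9 │18 │Hank Davis │Paris │1007          
35.7 │18 │Dave Brown │Berlin│1001          
61.3 │32 │Dave Davis │Berlin│1002          
1.2  │33 │Eve Davis  │Berlin│1004          
87.5 │32 │Grace Brown│Berlin│1005          
                                           
                                           
                                           
                                           
                                           
                                           
                                           
                                           
                                           
                                           
                                           
                                           
                                           
                                           
                                           
                                           


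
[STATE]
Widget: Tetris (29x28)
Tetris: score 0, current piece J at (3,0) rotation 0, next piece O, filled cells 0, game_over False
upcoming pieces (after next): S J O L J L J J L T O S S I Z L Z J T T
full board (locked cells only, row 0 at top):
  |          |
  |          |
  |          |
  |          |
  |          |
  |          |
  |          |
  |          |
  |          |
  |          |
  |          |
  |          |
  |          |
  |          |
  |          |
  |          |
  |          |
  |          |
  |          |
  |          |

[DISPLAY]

   █      │Next:             
   ███    │▓▓                
          │▓▓                
          │                  
          │                  
          │                  
          │Score:            
          │0                 
          │                  
          │                  
          │                  
          │                  
          │                  
          │                  
          │                  
          │                  
          │                  
          │                  
          │                  
          │                  
          │                  
          │                  
          │                  
          │                  
          │                  
          │                  
          │                  
          │                  


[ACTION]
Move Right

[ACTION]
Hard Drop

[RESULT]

    ▓▓    │Next:             
    ▓▓    │ ░░               
          │░░                
          │                  
          │                  
          │                  
          │Score:            
          │0                 
          │                  
          │                  
          │                  
          │                  
          │                  
          │                  
          │                  
          │                  
          │                  
          │                  
    █     │                  
    ███   │                  
          │                  
          │                  
          │                  
          │                  
          │                  
          │                  
          │                  
          │                  


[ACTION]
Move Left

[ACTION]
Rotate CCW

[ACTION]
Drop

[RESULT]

          │Next:             
   ▓▓     │ ░░               
   ▓▓     │░░                
          │                  
          │                  
          │                  
          │Score:            
          │0                 
          │                  
          │                  
          │                  
          │                  
          │                  
          │                  
          │                  
          │                  
          │                  
          │                  
    █     │                  
    ███   │                  
          │                  
          │                  
          │                  
          │                  
          │                  
          │                  
          │                  
          │                  


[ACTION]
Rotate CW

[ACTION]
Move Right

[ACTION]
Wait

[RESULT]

          │Next:             
          │ ░░               
    ▓▓    │░░                
    ▓▓    │                  
          │                  
          │                  
          │Score:            
          │0                 
          │                  
          │                  
          │                  
          │                  
          │                  
          │                  
          │                  
          │                  
          │                  
          │                  
    █     │                  
    ███   │                  
          │                  
          │                  
          │                  
          │                  
          │                  
          │                  
          │                  
          │                  


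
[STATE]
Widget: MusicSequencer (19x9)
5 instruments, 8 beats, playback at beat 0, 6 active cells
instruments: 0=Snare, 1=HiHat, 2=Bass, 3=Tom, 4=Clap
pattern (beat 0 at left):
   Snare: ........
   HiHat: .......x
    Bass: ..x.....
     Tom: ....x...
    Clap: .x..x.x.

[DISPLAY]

      ▼1234567     
 Snare········     
 HiHat·······█     
  Bass··█·····     
   Tom····█···     
  Clap·█··█·█·     
                   
                   
                   


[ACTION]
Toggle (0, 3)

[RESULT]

      ▼1234567     
 Snare···█····     
 HiHat·······█     
  Bass··█·····     
   Tom····█···     
  Clap·█··█·█·     
                   
                   
                   


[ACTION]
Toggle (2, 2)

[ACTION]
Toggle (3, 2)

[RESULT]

      ▼1234567     
 Snare···█····     
 HiHat·······█     
  Bass········     
   Tom··█·█···     
  Clap·█··█·█·     
                   
                   
                   


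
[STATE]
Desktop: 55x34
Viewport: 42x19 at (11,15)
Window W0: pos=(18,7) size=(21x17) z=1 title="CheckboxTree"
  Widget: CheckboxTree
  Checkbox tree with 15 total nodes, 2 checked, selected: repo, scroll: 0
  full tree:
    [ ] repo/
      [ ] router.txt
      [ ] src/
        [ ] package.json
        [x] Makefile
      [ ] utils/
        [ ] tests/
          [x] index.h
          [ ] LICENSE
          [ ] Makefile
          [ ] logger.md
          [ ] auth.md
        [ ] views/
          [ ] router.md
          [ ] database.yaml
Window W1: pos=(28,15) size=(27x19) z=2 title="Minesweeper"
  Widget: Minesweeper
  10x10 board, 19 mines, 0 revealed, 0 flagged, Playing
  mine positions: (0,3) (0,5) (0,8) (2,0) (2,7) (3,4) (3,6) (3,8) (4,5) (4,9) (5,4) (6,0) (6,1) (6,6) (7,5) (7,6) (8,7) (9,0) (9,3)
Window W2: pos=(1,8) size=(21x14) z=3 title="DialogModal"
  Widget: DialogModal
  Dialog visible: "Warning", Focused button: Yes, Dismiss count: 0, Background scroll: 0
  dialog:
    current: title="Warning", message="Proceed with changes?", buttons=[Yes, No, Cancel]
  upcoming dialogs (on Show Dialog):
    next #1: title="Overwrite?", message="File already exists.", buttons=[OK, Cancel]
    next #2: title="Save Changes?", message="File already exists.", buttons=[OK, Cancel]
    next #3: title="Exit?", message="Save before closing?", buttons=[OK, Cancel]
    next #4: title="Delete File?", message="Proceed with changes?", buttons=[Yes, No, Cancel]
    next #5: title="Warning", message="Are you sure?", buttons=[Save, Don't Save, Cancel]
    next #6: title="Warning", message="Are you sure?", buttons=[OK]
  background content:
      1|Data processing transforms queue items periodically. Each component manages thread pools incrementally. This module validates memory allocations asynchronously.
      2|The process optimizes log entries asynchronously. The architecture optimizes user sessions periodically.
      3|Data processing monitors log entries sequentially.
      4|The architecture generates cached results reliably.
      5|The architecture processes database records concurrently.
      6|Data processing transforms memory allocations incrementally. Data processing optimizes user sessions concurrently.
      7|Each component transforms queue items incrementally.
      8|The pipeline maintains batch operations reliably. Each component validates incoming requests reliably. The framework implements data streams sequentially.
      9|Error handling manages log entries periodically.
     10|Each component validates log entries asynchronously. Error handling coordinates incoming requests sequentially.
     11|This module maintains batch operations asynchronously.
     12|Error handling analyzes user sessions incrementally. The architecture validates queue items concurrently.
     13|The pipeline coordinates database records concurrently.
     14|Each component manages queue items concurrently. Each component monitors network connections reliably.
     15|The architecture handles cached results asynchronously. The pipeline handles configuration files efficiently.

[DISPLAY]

d with │pr┃[-] ut┏━━━━━━━━━━━━━━━━━━━━━━━━
 No   C│ra┃  [-] ┃ Minesweeper            
───────┘an┃    [x┠────────────────────────
ine mainta┃    [ ┃■■■■■■■■■■              
dling mana┃    [ ┃■■■■■■■■■■              
onent vali┃    [ ┃■■■■■■■■■■              
━━━━━━━━━━┛    [ ┃■■■■■■■■■■              
       ┃     [ ] ┃■■■■■■■■■■              
       ┗━━━━━━━━━┃■■■■■■■■■■              
                 ┃■■■■■■■■■■              
                 ┃■■■■■■■■■■              
                 ┃■■■■■■■■■■              
                 ┃■■■■■■■■■■              
                 ┃                        
                 ┃                        
                 ┃                        
                 ┃                        
                 ┃                        
                 ┗━━━━━━━━━━━━━━━━━━━━━━━━


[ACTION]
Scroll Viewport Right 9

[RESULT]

with │pr┃[-] ut┏━━━━━━━━━━━━━━━━━━━━━━━━━┓
o   C│ra┃  [-] ┃ Minesweeper             ┃
─────┘an┃    [x┠─────────────────────────┨
e mainta┃    [ ┃■■■■■■■■■■               ┃
ing mana┃    [ ┃■■■■■■■■■■               ┃
ent vali┃    [ ┃■■■■■■■■■■               ┃
━━━━━━━━┛    [ ┃■■■■■■■■■■               ┃
     ┃     [ ] ┃■■■■■■■■■■               ┃
     ┗━━━━━━━━━┃■■■■■■■■■■               ┃
               ┃■■■■■■■■■■               ┃
               ┃■■■■■■■■■■               ┃
               ┃■■■■■■■■■■               ┃
               ┃■■■■■■■■■■               ┃
               ┃                         ┃
               ┃                         ┃
               ┃                         ┃
               ┃                         ┃
               ┃                         ┃
               ┗━━━━━━━━━━━━━━━━━━━━━━━━━┛


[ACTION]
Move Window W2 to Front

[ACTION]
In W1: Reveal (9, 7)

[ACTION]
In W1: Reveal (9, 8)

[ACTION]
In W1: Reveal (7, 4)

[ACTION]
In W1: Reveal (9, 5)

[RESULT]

with │pr┃[-] ut┏━━━━━━━━━━━━━━━━━━━━━━━━━┓
o   C│ra┃  [-] ┃ Minesweeper             ┃
─────┘an┃    [x┠─────────────────────────┨
e mainta┃    [ ┃■■■■■■■■■■               ┃
ing mana┃    [ ┃■■■■■■■■■■               ┃
ent vali┃    [ ┃■■■■■■■■■■               ┃
━━━━━━━━┛    [ ┃■■■■■■■■■■               ┃
     ┃     [ ] ┃■■■■■■■■■■               ┃
     ┗━━━━━━━━━┃■■■■■■■■■■               ┃
               ┃■■■■■■■■■■               ┃
               ┃■■■■1■■■■■               ┃
               ┃■■■■223■■■               ┃
               ┃■■■■1 111■               ┃
               ┃                         ┃
               ┃                         ┃
               ┃                         ┃
               ┃                         ┃
               ┃                         ┃
               ┗━━━━━━━━━━━━━━━━━━━━━━━━━┛


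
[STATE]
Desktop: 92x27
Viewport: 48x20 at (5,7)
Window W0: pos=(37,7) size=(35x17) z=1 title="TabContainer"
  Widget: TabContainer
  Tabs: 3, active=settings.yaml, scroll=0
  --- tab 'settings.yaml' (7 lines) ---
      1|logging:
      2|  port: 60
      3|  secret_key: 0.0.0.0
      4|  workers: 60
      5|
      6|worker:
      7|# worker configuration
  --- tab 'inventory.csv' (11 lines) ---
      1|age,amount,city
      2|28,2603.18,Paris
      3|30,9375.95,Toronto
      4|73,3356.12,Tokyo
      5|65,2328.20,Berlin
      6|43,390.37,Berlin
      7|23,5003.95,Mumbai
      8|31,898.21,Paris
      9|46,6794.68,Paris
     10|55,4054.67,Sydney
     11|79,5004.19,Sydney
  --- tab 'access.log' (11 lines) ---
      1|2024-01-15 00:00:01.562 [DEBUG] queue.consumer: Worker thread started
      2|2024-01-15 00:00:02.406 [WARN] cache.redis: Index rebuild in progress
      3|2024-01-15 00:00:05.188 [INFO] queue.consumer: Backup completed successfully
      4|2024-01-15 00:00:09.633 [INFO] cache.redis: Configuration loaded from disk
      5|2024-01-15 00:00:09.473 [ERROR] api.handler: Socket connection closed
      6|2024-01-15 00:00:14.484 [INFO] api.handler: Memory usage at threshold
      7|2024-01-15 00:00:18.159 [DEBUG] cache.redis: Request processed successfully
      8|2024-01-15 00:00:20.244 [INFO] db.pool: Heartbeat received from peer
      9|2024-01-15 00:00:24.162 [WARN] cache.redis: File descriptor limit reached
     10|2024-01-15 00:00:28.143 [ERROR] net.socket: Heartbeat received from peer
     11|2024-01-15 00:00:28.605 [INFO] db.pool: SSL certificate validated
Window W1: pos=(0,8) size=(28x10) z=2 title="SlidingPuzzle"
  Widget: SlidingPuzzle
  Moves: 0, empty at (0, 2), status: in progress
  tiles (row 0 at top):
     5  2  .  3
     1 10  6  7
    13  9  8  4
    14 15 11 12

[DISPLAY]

                                ┏━━━━━━━━━━━━━━━
━━━━━━━━━━━━━━━━━━━━━━┓         ┃ TabContainer  
dingPuzzle            ┃         ┠───────────────
──────────────────────┨         ┃[settings.yaml]
─┬────┬────┬────┐     ┃         ┃───────────────
 │  2 │    │  3 │     ┃         ┃logging:       
─┼────┼────┼────┤     ┃         ┃  port: 60     
 │ 10 │  6 │  7 │     ┃         ┃  secret_key: 0
─┼────┼────┼────┤     ┃         ┃  workers: 60  
 │  9 │  8 │  4 │     ┃         ┃               
━━━━━━━━━━━━━━━━━━━━━━┛         ┃worker:        
                                ┃# worker config
                                ┃               
                                ┃               
                                ┃               
                                ┃               
                                ┗━━━━━━━━━━━━━━━
                                                
                                                
                                                


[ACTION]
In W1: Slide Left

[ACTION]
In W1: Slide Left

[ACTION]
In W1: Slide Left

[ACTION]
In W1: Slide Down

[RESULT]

                                ┏━━━━━━━━━━━━━━━
━━━━━━━━━━━━━━━━━━━━━━┓         ┃ TabContainer  
dingPuzzle            ┃         ┠───────────────
──────────────────────┨         ┃[settings.yaml]
─┬────┬────┬────┐     ┃         ┃───────────────
 │  2 │  3 │    │     ┃         ┃logging:       
─┼────┼────┼────┤     ┃         ┃  port: 60     
 │ 10 │  6 │  7 │     ┃         ┃  secret_key: 0
─┼────┼────┼────┤     ┃         ┃  workers: 60  
 │  9 │  8 │  4 │     ┃         ┃               
━━━━━━━━━━━━━━━━━━━━━━┛         ┃worker:        
                                ┃# worker config
                                ┃               
                                ┃               
                                ┃               
                                ┃               
                                ┗━━━━━━━━━━━━━━━
                                                
                                                
                                                


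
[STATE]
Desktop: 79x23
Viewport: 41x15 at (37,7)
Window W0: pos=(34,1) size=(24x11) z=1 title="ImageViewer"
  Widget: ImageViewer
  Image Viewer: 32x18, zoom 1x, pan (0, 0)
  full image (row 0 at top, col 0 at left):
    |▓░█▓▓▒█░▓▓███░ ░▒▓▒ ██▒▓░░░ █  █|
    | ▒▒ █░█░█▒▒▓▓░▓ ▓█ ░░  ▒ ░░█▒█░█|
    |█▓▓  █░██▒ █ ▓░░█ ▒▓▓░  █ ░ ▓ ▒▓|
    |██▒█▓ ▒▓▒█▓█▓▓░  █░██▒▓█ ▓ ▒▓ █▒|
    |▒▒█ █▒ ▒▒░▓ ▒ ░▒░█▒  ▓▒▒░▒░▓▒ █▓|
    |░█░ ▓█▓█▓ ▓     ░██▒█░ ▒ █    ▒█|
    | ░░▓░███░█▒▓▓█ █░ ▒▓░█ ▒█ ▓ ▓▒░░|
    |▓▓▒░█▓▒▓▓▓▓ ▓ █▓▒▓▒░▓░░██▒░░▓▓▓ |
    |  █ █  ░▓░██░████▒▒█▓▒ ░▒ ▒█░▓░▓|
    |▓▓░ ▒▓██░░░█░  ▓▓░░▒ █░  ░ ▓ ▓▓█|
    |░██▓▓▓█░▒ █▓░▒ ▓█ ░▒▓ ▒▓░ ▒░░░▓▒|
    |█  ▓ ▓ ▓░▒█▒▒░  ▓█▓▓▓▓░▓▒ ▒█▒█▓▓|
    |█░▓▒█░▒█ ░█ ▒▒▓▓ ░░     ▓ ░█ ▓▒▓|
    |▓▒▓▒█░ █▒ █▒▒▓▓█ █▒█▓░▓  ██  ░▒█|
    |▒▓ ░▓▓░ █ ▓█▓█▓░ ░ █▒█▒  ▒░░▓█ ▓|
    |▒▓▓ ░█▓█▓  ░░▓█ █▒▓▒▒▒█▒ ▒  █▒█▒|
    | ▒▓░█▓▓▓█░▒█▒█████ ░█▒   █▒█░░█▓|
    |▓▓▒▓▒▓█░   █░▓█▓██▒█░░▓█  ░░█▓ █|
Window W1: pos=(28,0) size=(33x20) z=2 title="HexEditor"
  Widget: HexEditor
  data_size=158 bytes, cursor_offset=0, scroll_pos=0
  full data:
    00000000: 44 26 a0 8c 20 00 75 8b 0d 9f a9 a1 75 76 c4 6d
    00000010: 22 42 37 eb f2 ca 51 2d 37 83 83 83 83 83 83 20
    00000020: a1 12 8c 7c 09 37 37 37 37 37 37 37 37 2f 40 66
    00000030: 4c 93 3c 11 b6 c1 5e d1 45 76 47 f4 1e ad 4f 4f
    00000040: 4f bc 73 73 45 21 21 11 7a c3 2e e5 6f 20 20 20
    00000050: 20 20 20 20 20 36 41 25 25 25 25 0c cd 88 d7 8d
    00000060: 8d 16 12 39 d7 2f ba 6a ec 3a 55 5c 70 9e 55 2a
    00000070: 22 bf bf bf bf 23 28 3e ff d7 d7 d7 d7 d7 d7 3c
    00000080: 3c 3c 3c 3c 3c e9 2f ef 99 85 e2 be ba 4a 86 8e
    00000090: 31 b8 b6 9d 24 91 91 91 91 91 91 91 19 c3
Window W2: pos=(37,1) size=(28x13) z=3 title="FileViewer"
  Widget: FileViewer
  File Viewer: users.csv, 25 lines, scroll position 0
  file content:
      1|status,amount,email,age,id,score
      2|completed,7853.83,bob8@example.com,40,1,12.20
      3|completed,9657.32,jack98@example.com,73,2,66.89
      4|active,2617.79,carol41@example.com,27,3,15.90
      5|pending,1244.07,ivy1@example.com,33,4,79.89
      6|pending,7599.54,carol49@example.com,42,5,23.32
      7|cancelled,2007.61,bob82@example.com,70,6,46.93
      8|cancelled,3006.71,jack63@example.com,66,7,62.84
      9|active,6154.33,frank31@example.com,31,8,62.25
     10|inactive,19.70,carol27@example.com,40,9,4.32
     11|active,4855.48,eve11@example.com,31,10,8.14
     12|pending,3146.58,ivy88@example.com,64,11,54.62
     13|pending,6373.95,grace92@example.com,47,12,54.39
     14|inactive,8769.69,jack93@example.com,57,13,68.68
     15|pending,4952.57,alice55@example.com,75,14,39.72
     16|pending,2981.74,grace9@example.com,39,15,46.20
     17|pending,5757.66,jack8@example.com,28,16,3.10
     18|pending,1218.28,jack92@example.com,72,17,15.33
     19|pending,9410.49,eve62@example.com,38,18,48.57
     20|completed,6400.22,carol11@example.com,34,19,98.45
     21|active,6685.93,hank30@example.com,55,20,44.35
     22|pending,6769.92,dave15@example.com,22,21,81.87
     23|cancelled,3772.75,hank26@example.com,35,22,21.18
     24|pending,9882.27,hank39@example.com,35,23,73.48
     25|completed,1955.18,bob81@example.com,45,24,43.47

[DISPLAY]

┃active,2617.79,carol41@ex░┃             
┃pending,1244.07,ivy1@exam░┃             
┃pending,7599.54,carol49@e░┃             
┃cancelled,2007.61,bob82@e░┃             
┃cancelled,3006.71,jack63@░┃             
┃active,6154.33,frank31@ex▼┃             
┗━━━━━━━━━━━━━━━━━━━━━━━━━━┛             
                       ┃                 
                       ┃                 
                       ┃                 
                       ┃                 
                       ┃                 
━━━━━━━━━━━━━━━━━━━━━━━┛                 
                                         
                                         


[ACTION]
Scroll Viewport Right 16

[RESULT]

active,2617.79,carol41@ex░┃              
pending,1244.07,ivy1@exam░┃              
pending,7599.54,carol49@e░┃              
cancelled,2007.61,bob82@e░┃              
cancelled,3006.71,jack63@░┃              
active,6154.33,frank31@ex▼┃              
━━━━━━━━━━━━━━━━━━━━━━━━━━┛              
                      ┃                  
                      ┃                  
                      ┃                  
                      ┃                  
                      ┃                  
━━━━━━━━━━━━━━━━━━━━━━┛                  
                                         
                                         


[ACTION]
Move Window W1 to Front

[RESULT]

 4f bc 73 73 45 21 21 ┃ex░┃              
 20 20 20 20 20 36 41 ┃am░┃              
 8d 16 12 39 d7 2f ba ┃@e░┃              
 22 bf bf bf bf 23 28 ┃@e░┃              
 3c 3c 3c 3c 3c e9 2f ┃3@░┃              
 31 b8 b6 9d 24 91 91 ┃ex▼┃              
                      ┃━━━┛              
                      ┃                  
                      ┃                  
                      ┃                  
                      ┃                  
                      ┃                  
━━━━━━━━━━━━━━━━━━━━━━┛                  
                                         
                                         


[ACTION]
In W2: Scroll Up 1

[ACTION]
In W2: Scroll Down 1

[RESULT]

 4f bc 73 73 45 21 21 ┃am░┃              
 20 20 20 20 20 36 41 ┃@e░┃              
 8d 16 12 39 d7 2f ba ┃@e░┃              
 22 bf bf bf bf 23 28 ┃3@░┃              
 3c 3c 3c 3c 3c e9 2f ┃ex░┃              
 31 b8 b6 9d 24 91 91 ┃ex▼┃              
                      ┃━━━┛              
                      ┃                  
                      ┃                  
                      ┃                  
                      ┃                  
                      ┃                  
━━━━━━━━━━━━━━━━━━━━━━┛                  
                                         
                                         
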